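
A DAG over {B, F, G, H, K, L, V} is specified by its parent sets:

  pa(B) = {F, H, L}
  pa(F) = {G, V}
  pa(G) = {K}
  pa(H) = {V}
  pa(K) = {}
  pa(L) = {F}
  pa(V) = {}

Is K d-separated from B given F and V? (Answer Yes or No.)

Yes

3 paths connect K and B; each must be blocked for d-separation to hold:
Path 1: K → G → F → L → B
  F is a chain here and F is conditioned on, so the path is blocked at F.
Path 2: K → G → F ← V → H → B
  V is a fork here and V is conditioned on, so the path is blocked at V.
Path 3: K → G → F → B
  F is a chain here and F is conditioned on, so the path is blocked at F.
Every path is blocked, so K and B are d-separated given {F, V}.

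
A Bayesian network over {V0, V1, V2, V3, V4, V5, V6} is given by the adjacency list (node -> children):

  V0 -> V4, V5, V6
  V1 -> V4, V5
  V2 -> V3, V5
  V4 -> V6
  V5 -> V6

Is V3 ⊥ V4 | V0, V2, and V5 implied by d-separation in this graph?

Enumerating the 5 paths from V3 to V4 and testing each for blocking by {V0, V2, V5}:
Path 1: V3 ← V2 → V5 ← V1 → V4
  V2 is a fork here and V2 is conditioned on, so the path is blocked at V2.
Path 2: V3 ← V2 → V5 → V6 ← V4
  V2 is a fork here and V2 is conditioned on, so the path is blocked at V2.
Path 3: V3 ← V2 → V5 → V6 ← V0 → V4
  V2 is a fork here and V2 is conditioned on, so the path is blocked at V2.
Path 4: V3 ← V2 → V5 ← V0 → V4
  V2 is a fork here and V2 is conditioned on, so the path is blocked at V2.
Path 5: V3 ← V2 → V5 ← V0 → V6 ← V4
  V2 is a fork here and V2 is conditioned on, so the path is blocked at V2.
Since every path is blocked, d-separation holds.

Yes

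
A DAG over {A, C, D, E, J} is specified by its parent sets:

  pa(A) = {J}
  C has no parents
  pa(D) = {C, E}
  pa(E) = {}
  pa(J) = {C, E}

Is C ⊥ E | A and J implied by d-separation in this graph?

We examine all 2 paths between C and E:
  1. C → J ← E — J:collider[open] ⇒ active
  2. C → D ← E — D:collider[blocks] ⇒ blocked
Because an active path exists, C and E are not d-separated.

No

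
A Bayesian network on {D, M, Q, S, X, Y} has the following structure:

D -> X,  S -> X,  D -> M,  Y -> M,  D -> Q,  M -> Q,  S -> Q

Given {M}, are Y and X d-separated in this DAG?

No

There are 4 undirected paths between Y and X; checking each against the conditioning set {M}:
  1. Y → M ← D → Q ← S → X — M:collider[open]; D:fork[open]; Q:collider[blocks]; S:fork[open] ⇒ blocked
  2. Y → M ← D → X — M:collider[open]; D:fork[open] ⇒ active
  3. Y → M → Q ← D → X — M:chain[blocks]; Q:collider[blocks]; D:fork[open] ⇒ blocked
  4. Y → M → Q ← S → X — M:chain[blocks]; Q:collider[blocks]; S:fork[open] ⇒ blocked
At least one path is unblocked, so d-separation fails.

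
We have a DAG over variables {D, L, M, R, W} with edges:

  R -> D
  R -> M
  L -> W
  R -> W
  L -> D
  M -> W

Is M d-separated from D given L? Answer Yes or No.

No

We examine all 4 paths between M and D:
Path 1: M → W ← L → D
  W is a collider here and neither W nor any of its descendants is conditioned on, so the collider stays closed — the path is blocked at W.
Path 2: M → W ← R → D
  W is a collider here and neither W nor any of its descendants is conditioned on, so the collider stays closed — the path is blocked at W.
Path 3: M ← R → W ← L → D
  W is a collider here and neither W nor any of its descendants is conditioned on, so the collider stays closed — the path is blocked at W.
Path 4: M ← R → D
  R is a fork and R is not conditioned on — no node blocks this path, so it is active.
Since the path M ← R → D is active, M and D are not d-separated given {L}.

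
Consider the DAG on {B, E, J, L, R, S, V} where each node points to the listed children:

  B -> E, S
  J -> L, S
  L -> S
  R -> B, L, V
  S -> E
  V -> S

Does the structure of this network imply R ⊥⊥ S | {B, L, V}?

Enumerating the 5 paths from R to S and testing each for blocking by {B, L, V}:
  1. R → V → S — V:chain[blocks] ⇒ blocked
  2. R → B → S — B:chain[blocks] ⇒ blocked
  3. R → B → E ← S — B:chain[blocks]; E:collider[blocks] ⇒ blocked
  4. R → L → S — L:chain[blocks] ⇒ blocked
  5. R → L ← J → S — L:collider[open]; J:fork[open] ⇒ active
At least one path is unblocked, so d-separation fails.

No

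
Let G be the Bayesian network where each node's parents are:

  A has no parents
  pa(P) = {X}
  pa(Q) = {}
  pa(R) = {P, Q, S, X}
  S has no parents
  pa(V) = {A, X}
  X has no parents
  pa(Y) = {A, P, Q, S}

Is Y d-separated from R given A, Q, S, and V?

No

6 paths connect Y and R; each must be blocked for d-separation to hold:
  1. Y ← Q → R — Q:fork[blocks] ⇒ blocked
  2. Y ← S → R — S:fork[blocks] ⇒ blocked
  3. Y ← P ← X → R — P:chain[open]; X:fork[open] ⇒ active
  4. Y ← P → R — P:fork[open] ⇒ active
  5. Y ← A → V ← X → R — A:fork[blocks]; V:collider[open]; X:fork[open] ⇒ blocked
  6. Y ← A → V ← X → P → R — A:fork[blocks]; V:collider[open]; X:fork[open]; P:chain[open] ⇒ blocked
At least one path is unblocked, so d-separation fails.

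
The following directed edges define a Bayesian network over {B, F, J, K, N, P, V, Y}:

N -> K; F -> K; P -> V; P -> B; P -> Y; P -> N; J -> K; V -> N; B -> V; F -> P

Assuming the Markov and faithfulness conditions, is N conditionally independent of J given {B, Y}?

Yes — N and J are d-separated given {B, Y}.

4 paths connect N and J; each must be blocked for d-separation to hold:
Path 1: N ← P ← F → K ← J
  K is a collider here and neither K nor any of its descendants is conditioned on, so the collider stays closed — the path is blocked at K.
Path 2: N ← V ← P ← F → K ← J
  K is a collider here and neither K nor any of its descendants is conditioned on, so the collider stays closed — the path is blocked at K.
Path 3: N ← V ← B ← P ← F → K ← J
  B is a chain here and B is conditioned on, so the path is blocked at B.
Path 4: N → K ← J
  K is a collider here and neither K nor any of its descendants is conditioned on, so the collider stays closed — the path is blocked at K.
All paths are blocked; N ⊥ J | {B, Y} holds.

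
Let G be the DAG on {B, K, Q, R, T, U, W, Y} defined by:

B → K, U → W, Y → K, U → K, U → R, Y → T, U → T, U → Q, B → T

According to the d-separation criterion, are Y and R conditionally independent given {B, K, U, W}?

We examine all 4 paths between Y and R:
  1. Y → K ← U → R — K:collider[open]; U:fork[blocks] ⇒ blocked
  2. Y → K ← B → T ← U → R — K:collider[open]; B:fork[blocks]; T:collider[blocks]; U:fork[blocks] ⇒ blocked
  3. Y → T ← U → R — T:collider[blocks]; U:fork[blocks] ⇒ blocked
  4. Y → T ← B → K ← U → R — T:collider[blocks]; B:fork[blocks]; K:collider[open]; U:fork[blocks] ⇒ blocked
All paths are blocked; Y ⊥ R | {B, K, U, W} holds.

Yes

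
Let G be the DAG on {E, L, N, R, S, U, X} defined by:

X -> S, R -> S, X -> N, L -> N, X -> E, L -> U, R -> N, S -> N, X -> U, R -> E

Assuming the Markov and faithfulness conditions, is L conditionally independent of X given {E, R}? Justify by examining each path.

Yes

6 paths connect L and X; each must be blocked for d-separation to hold:
Path 1: L → U ← X
  U is a collider here and neither U nor any of its descendants is conditioned on, so the collider stays closed — the path is blocked at U.
Path 2: L → N ← X
  N is a collider here and neither N nor any of its descendants is conditioned on, so the collider stays closed — the path is blocked at N.
Path 3: L → N ← R → E ← X
  N is a collider here and neither N nor any of its descendants is conditioned on, so the collider stays closed — the path is blocked at N.
Path 4: L → N ← R → S ← X
  N is a collider here and neither N nor any of its descendants is conditioned on, so the collider stays closed — the path is blocked at N.
Path 5: L → N ← S ← X
  N is a collider here and neither N nor any of its descendants is conditioned on, so the collider stays closed — the path is blocked at N.
Path 6: L → N ← S ← R → E ← X
  N is a collider here and neither N nor any of its descendants is conditioned on, so the collider stays closed — the path is blocked at N.
All paths are blocked; L ⊥ X | {E, R} holds.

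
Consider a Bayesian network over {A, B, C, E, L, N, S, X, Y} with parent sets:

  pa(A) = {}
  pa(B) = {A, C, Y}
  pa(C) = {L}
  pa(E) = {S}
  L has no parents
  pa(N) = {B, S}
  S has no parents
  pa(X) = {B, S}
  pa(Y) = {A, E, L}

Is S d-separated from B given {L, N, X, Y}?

Enumerating the 5 paths from S to B and testing each for blocking by {L, N, X, Y}:
  1. S → E → Y → B — E:chain[open]; Y:chain[blocks] ⇒ blocked
  2. S → E → Y ← L → C → B — E:chain[open]; Y:collider[open]; L:fork[blocks]; C:chain[open] ⇒ blocked
  3. S → E → Y ← A → B — E:chain[open]; Y:collider[open]; A:fork[open] ⇒ active
  4. S → N ← B — N:collider[open] ⇒ active
  5. S → X ← B — X:collider[open] ⇒ active
Because an active path exists, S and B are not d-separated.

No — S and B are not d-separated given {L, N, X, Y}.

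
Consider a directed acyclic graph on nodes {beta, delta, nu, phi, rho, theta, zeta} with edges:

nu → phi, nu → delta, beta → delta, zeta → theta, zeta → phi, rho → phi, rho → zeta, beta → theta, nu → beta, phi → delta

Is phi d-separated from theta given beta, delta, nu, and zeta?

Yes — phi and theta are d-separated given {beta, delta, nu, zeta}.

Enumerating the 6 paths from phi to theta and testing each for blocking by {beta, delta, nu, zeta}:
Path 1: phi ← rho → zeta → theta
  zeta is a chain here and zeta is conditioned on, so the path is blocked at zeta.
Path 2: phi ← nu → beta → theta
  nu is a fork here and nu is conditioned on, so the path is blocked at nu.
Path 3: phi ← nu → delta ← beta → theta
  nu is a fork here and nu is conditioned on, so the path is blocked at nu.
Path 4: phi ← zeta → theta
  zeta is a fork here and zeta is conditioned on, so the path is blocked at zeta.
Path 5: phi → delta ← nu → beta → theta
  nu is a fork here and nu is conditioned on, so the path is blocked at nu.
Path 6: phi → delta ← beta → theta
  beta is a fork here and beta is conditioned on, so the path is blocked at beta.
Every path is blocked, so phi and theta are d-separated given {beta, delta, nu, zeta}.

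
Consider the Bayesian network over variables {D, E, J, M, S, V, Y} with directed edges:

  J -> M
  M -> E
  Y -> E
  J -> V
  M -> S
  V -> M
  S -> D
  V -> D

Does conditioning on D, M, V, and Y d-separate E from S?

3 paths connect E and S; each must be blocked for d-separation to hold:
  1. E ← M ← V → D ← S — M:chain[blocks]; V:fork[blocks]; D:collider[open] ⇒ blocked
  2. E ← M ← J → V → D ← S — M:chain[blocks]; J:fork[open]; V:chain[blocks]; D:collider[open] ⇒ blocked
  3. E ← M → S — M:fork[blocks] ⇒ blocked
Since every path is blocked, d-separation holds.

Yes — E and S are d-separated given {D, M, V, Y}.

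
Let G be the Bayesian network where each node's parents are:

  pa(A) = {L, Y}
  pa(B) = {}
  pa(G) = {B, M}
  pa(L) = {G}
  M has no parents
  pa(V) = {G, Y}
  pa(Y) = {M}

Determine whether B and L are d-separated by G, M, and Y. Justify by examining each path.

We examine all 3 paths between B and L:
Path 1: B → G ← M → Y → A ← L
  M is a fork here and M is conditioned on, so the path is blocked at M.
Path 2: B → G → L
  G is a chain here and G is conditioned on, so the path is blocked at G.
Path 3: B → G → V ← Y → A ← L
  G is a chain here and G is conditioned on, so the path is blocked at G.
Since every path is blocked, d-separation holds.

Yes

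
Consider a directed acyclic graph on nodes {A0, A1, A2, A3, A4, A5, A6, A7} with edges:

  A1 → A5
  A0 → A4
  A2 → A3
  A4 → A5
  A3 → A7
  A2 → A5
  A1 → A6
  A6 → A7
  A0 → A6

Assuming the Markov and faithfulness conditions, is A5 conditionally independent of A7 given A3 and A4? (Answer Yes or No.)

No

There are 3 undirected paths between A5 and A7; checking each against the conditioning set {A3, A4}:
Path 1: A5 ← A4 ← A0 → A6 → A7
  A4 is a chain here and A4 is conditioned on, so the path is blocked at A4.
Path 2: A5 ← A1 → A6 → A7
  A1 is a fork and A1 is not conditioned on; A6 is a chain and A6 is not conditioned on — no node blocks this path, so it is active.
Path 3: A5 ← A2 → A3 → A7
  A3 is a chain here and A3 is conditioned on, so the path is blocked at A3.
Since the path A5 ← A1 → A6 → A7 is active, A5 and A7 are not d-separated given {A3, A4}.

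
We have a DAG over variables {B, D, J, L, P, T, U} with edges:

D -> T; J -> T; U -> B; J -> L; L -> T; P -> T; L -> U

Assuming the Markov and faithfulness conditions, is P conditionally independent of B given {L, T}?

There are 2 undirected paths between P and B; checking each against the conditioning set {L, T}:
  1. P → T ← J → L → U → B — T:collider[open]; J:fork[open]; L:chain[blocks]; U:chain[open] ⇒ blocked
  2. P → T ← L → U → B — T:collider[open]; L:fork[blocks]; U:chain[open] ⇒ blocked
All paths are blocked; P ⊥ B | {L, T} holds.

Yes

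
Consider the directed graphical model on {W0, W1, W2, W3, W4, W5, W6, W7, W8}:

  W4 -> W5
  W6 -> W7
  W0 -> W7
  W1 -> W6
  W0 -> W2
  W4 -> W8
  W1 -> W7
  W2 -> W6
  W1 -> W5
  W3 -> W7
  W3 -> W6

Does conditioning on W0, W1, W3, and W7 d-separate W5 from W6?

We examine all 4 paths between W5 and W6:
Path 1: W5 ← W1 → W7 ← W3 → W6
  W1 is a fork here and W1 is conditioned on, so the path is blocked at W1.
Path 2: W5 ← W1 → W7 ← W0 → W2 → W6
  W1 is a fork here and W1 is conditioned on, so the path is blocked at W1.
Path 3: W5 ← W1 → W7 ← W6
  W1 is a fork here and W1 is conditioned on, so the path is blocked at W1.
Path 4: W5 ← W1 → W6
  W1 is a fork here and W1 is conditioned on, so the path is blocked at W1.
All paths are blocked; W5 ⊥ W6 | {W0, W1, W3, W7} holds.

Yes — W5 and W6 are d-separated given {W0, W1, W3, W7}.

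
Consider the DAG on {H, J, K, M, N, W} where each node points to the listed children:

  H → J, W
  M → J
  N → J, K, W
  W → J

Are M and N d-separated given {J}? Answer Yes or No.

There are 3 undirected paths between M and N; checking each against the conditioning set {J}:
  1. M → J ← W ← N — J:collider[open]; W:chain[open] ⇒ active
  2. M → J ← N — J:collider[open] ⇒ active
  3. M → J ← H → W ← N — J:collider[open]; H:fork[open]; W:collider[open] ⇒ active
At least one path is unblocked, so d-separation fails.

No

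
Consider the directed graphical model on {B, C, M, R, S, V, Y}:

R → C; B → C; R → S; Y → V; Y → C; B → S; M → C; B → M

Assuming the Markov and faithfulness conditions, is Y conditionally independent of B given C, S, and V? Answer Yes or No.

No

There are 3 undirected paths between Y and B; checking each against the conditioning set {C, S, V}:
Path 1: Y → C ← R → S ← B
  C is a collider and C is conditioned on, which opens it; R is a fork and R is not conditioned on; S is a collider and S is conditioned on, which opens it — no node blocks this path, so it is active.
Path 2: Y → C ← M ← B
  C is a collider and C is conditioned on, which opens it; M is a chain and M is not conditioned on — no node blocks this path, so it is active.
Path 3: Y → C ← B
  C is a collider and C is conditioned on, which opens it — no node blocks this path, so it is active.
Since the path Y → C ← R → S ← B is active, Y and B are not d-separated given {C, S, V}.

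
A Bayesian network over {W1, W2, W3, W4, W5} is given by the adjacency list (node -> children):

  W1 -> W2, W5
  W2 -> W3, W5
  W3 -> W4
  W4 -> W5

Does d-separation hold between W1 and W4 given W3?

Yes

Enumerating the 4 paths from W1 to W4 and testing each for blocking by {W3}:
  1. W1 → W2 → W3 → W4 — W2:chain[open]; W3:chain[blocks] ⇒ blocked
  2. W1 → W2 → W5 ← W4 — W2:chain[open]; W5:collider[blocks] ⇒ blocked
  3. W1 → W5 ← W2 → W3 → W4 — W5:collider[blocks]; W2:fork[open]; W3:chain[blocks] ⇒ blocked
  4. W1 → W5 ← W4 — W5:collider[blocks] ⇒ blocked
Every path is blocked, so W1 and W4 are d-separated given {W3}.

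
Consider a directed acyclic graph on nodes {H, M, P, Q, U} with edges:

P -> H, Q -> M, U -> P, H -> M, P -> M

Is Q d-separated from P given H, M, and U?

No

There are 2 undirected paths between Q and P; checking each against the conditioning set {H, M, U}:
Path 1: Q → M ← H ← P
  H is a chain here and H is conditioned on, so the path is blocked at H.
Path 2: Q → M ← P
  M is a collider and M is conditioned on, which opens it — no node blocks this path, so it is active.
At least one path is unblocked, so d-separation fails.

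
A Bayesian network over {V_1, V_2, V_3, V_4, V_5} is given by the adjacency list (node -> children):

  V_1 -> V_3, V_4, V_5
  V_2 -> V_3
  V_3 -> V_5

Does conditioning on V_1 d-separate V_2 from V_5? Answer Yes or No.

We examine all 2 paths between V_2 and V_5:
Path 1: V_2 → V_3 ← V_1 → V_5
  V_3 is a collider here and neither V_3 nor any of its descendants is conditioned on, so the collider stays closed — the path is blocked at V_3.
Path 2: V_2 → V_3 → V_5
  V_3 is a chain and V_3 is not conditioned on — no node blocks this path, so it is active.
Because an active path exists, V_2 and V_5 are not d-separated.

No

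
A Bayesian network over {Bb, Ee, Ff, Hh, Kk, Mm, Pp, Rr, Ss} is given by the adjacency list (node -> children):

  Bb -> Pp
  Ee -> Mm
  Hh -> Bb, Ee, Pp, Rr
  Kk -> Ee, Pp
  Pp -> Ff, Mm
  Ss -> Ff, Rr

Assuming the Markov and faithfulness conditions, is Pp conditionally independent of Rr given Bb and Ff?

We examine all 5 paths between Pp and Rr:
  1. Pp → Ff ← Ss → Rr — Ff:collider[open]; Ss:fork[open] ⇒ active
  2. Pp → Mm ← Ee ← Hh → Rr — Mm:collider[blocks]; Ee:chain[open]; Hh:fork[open] ⇒ blocked
  3. Pp ← Hh → Rr — Hh:fork[open] ⇒ active
  4. Pp ← Kk → Ee ← Hh → Rr — Kk:fork[open]; Ee:collider[blocks]; Hh:fork[open] ⇒ blocked
  5. Pp ← Bb ← Hh → Rr — Bb:chain[blocks]; Hh:fork[open] ⇒ blocked
At least one path is unblocked, so d-separation fails.

No — Pp and Rr are not d-separated given {Bb, Ff}.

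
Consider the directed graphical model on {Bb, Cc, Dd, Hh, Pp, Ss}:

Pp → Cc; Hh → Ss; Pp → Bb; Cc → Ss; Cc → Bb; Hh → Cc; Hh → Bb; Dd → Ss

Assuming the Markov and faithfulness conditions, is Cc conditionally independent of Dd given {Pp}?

Yes

Enumerating the 4 paths from Cc to Dd and testing each for blocking by {Pp}:
Path 1: Cc → Ss ← Dd
  Ss is a collider here and neither Ss nor any of its descendants is conditioned on, so the collider stays closed — the path is blocked at Ss.
Path 2: Cc ← Pp → Bb ← Hh → Ss ← Dd
  Pp is a fork here and Pp is conditioned on, so the path is blocked at Pp.
Path 3: Cc ← Hh → Ss ← Dd
  Ss is a collider here and neither Ss nor any of its descendants is conditioned on, so the collider stays closed — the path is blocked at Ss.
Path 4: Cc → Bb ← Hh → Ss ← Dd
  Bb is a collider here and neither Bb nor any of its descendants is conditioned on, so the collider stays closed — the path is blocked at Bb.
All paths are blocked; Cc ⊥ Dd | {Pp} holds.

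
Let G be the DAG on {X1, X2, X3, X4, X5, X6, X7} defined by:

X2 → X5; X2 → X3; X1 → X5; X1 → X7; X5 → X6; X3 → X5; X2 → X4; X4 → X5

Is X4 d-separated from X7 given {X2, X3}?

Yes

Enumerating the 3 paths from X4 to X7 and testing each for blocking by {X2, X3}:
  1. X4 ← X2 → X3 → X5 ← X1 → X7 — X2:fork[blocks]; X3:chain[blocks]; X5:collider[blocks]; X1:fork[open] ⇒ blocked
  2. X4 ← X2 → X5 ← X1 → X7 — X2:fork[blocks]; X5:collider[blocks]; X1:fork[open] ⇒ blocked
  3. X4 → X5 ← X1 → X7 — X5:collider[blocks]; X1:fork[open] ⇒ blocked
All paths are blocked; X4 ⊥ X7 | {X2, X3} holds.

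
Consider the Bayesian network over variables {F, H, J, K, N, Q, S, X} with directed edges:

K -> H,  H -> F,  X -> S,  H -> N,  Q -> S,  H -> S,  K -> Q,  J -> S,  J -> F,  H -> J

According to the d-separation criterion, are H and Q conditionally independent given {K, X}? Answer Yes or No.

Yes

4 paths connect H and Q; each must be blocked for d-separation to hold:
Path 1: H → S ← Q
  S is a collider here and neither S nor any of its descendants is conditioned on, so the collider stays closed — the path is blocked at S.
Path 2: H → J → S ← Q
  S is a collider here and neither S nor any of its descendants is conditioned on, so the collider stays closed — the path is blocked at S.
Path 3: H → F ← J → S ← Q
  F is a collider here and neither F nor any of its descendants is conditioned on, so the collider stays closed — the path is blocked at F.
Path 4: H ← K → Q
  K is a fork here and K is conditioned on, so the path is blocked at K.
Since every path is blocked, d-separation holds.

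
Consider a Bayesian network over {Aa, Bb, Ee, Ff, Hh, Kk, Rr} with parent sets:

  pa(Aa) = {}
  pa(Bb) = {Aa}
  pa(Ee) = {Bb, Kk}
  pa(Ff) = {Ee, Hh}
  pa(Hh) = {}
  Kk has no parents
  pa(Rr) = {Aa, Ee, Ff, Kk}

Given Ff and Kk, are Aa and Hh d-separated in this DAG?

Enumerating the 6 paths from Aa to Hh and testing each for blocking by {Ff, Kk}:
Path 1: Aa → Rr ← Kk → Ee → Ff ← Hh
  Rr is a collider here and neither Rr nor any of its descendants is conditioned on, so the collider stays closed — the path is blocked at Rr.
Path 2: Aa → Rr ← Ee → Ff ← Hh
  Rr is a collider here and neither Rr nor any of its descendants is conditioned on, so the collider stays closed — the path is blocked at Rr.
Path 3: Aa → Rr ← Ff ← Hh
  Rr is a collider here and neither Rr nor any of its descendants is conditioned on, so the collider stays closed — the path is blocked at Rr.
Path 4: Aa → Bb → Ee ← Kk → Rr ← Ff ← Hh
  Kk is a fork here and Kk is conditioned on, so the path is blocked at Kk.
Path 5: Aa → Bb → Ee → Ff ← Hh
  Bb is a chain and Bb is not conditioned on; Ee is a chain and Ee is not conditioned on; Ff is a collider and Ff is conditioned on, which opens it — no node blocks this path, so it is active.
Path 6: Aa → Bb → Ee → Rr ← Ff ← Hh
  Rr is a collider here and neither Rr nor any of its descendants is conditioned on, so the collider stays closed — the path is blocked at Rr.
At least one path is unblocked, so d-separation fails.

No — Aa and Hh are not d-separated given {Ff, Kk}.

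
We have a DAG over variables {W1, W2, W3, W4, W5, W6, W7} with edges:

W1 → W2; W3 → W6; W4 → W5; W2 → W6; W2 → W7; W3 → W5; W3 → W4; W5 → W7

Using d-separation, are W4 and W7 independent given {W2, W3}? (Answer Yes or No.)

Enumerating the 4 paths from W4 to W7 and testing each for blocking by {W2, W3}:
Path 1: W4 ← W3 → W5 → W7
  W3 is a fork here and W3 is conditioned on, so the path is blocked at W3.
Path 2: W4 ← W3 → W6 ← W2 → W7
  W3 is a fork here and W3 is conditioned on, so the path is blocked at W3.
Path 3: W4 → W5 ← W3 → W6 ← W2 → W7
  W5 is a collider here and neither W5 nor any of its descendants is conditioned on, so the collider stays closed — the path is blocked at W5.
Path 4: W4 → W5 → W7
  W5 is a chain and W5 is not conditioned on — no node blocks this path, so it is active.
Because an active path exists, W4 and W7 are not d-separated.

No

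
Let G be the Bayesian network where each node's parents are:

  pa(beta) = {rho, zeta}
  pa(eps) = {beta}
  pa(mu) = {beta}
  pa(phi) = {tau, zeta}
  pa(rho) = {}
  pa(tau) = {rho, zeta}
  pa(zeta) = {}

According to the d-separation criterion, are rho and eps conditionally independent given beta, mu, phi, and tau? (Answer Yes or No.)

We examine all 3 paths between rho and eps:
  1. rho → beta → eps — beta:chain[blocks] ⇒ blocked
  2. rho → tau ← zeta → beta → eps — tau:collider[open]; zeta:fork[open]; beta:chain[blocks] ⇒ blocked
  3. rho → tau → phi ← zeta → beta → eps — tau:chain[blocks]; phi:collider[open]; zeta:fork[open]; beta:chain[blocks] ⇒ blocked
Every path is blocked, so rho and eps are d-separated given {beta, mu, phi, tau}.

Yes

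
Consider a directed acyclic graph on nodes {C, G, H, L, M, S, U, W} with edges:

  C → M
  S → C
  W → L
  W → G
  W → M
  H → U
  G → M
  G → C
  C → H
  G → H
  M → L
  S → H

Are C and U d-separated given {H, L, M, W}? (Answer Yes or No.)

We examine all 6 paths between C and U:
  1. C → M ← W → G → H → U — M:collider[open]; W:fork[blocks]; G:chain[open]; H:chain[blocks] ⇒ blocked
  2. C → M → L ← W → G → H → U — M:chain[blocks]; L:collider[open]; W:fork[blocks]; G:chain[open]; H:chain[blocks] ⇒ blocked
  3. C → M ← G → H → U — M:collider[open]; G:fork[open]; H:chain[blocks] ⇒ blocked
  4. C → H → U — H:chain[blocks] ⇒ blocked
  5. C ← S → H → U — S:fork[open]; H:chain[blocks] ⇒ blocked
  6. C ← G → H → U — G:fork[open]; H:chain[blocks] ⇒ blocked
Every path is blocked, so C and U are d-separated given {H, L, M, W}.

Yes — C and U are d-separated given {H, L, M, W}.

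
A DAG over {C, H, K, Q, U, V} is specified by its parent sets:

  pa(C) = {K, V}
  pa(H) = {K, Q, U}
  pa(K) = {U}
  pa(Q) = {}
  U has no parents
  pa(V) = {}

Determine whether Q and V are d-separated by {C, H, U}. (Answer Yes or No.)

Enumerating the 2 paths from Q to V and testing each for blocking by {C, H, U}:
  1. Q → H ← U → K → C ← V — H:collider[open]; U:fork[blocks]; K:chain[open]; C:collider[open] ⇒ blocked
  2. Q → H ← K → C ← V — H:collider[open]; K:fork[open]; C:collider[open] ⇒ active
Since the path Q → H ← K → C ← V is active, Q and V are not d-separated given {C, H, U}.

No — Q and V are not d-separated given {C, H, U}.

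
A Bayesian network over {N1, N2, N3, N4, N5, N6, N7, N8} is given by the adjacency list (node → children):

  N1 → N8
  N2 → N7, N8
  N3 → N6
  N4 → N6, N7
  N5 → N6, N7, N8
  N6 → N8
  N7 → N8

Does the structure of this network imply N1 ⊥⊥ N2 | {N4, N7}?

Yes — N1 and N2 are d-separated given {N4, N7}.

Enumerating the 6 paths from N1 to N2 and testing each for blocking by {N4, N7}:
  1. N1 → N8 ← N2 — N8:collider[blocks] ⇒ blocked
  2. N1 → N8 ← N6 ← N4 → N7 ← N2 — N8:collider[blocks]; N6:chain[open]; N4:fork[blocks]; N7:collider[open] ⇒ blocked
  3. N1 → N8 ← N6 ← N5 → N7 ← N2 — N8:collider[blocks]; N6:chain[open]; N5:fork[open]; N7:collider[open] ⇒ blocked
  4. N1 → N8 ← N7 ← N2 — N8:collider[blocks]; N7:chain[blocks] ⇒ blocked
  5. N1 → N8 ← N5 → N6 ← N4 → N7 ← N2 — N8:collider[blocks]; N5:fork[open]; N6:collider[blocks]; N4:fork[blocks]; N7:collider[open] ⇒ blocked
  6. N1 → N8 ← N5 → N7 ← N2 — N8:collider[blocks]; N5:fork[open]; N7:collider[open] ⇒ blocked
Every path is blocked, so N1 and N2 are d-separated given {N4, N7}.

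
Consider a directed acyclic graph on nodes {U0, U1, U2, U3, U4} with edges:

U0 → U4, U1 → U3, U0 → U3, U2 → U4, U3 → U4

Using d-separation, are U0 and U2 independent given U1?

There are 2 undirected paths between U0 and U2; checking each against the conditioning set {U1}:
Path 1: U0 → U4 ← U2
  U4 is a collider here and neither U4 nor any of its descendants is conditioned on, so the collider stays closed — the path is blocked at U4.
Path 2: U0 → U3 → U4 ← U2
  U4 is a collider here and neither U4 nor any of its descendants is conditioned on, so the collider stays closed — the path is blocked at U4.
Since every path is blocked, d-separation holds.

Yes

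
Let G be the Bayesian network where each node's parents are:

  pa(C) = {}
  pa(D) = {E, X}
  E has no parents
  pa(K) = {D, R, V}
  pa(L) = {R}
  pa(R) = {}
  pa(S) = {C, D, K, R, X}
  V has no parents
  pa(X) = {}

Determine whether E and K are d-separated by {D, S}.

There are 5 undirected paths between E and K; checking each against the conditioning set {D, S}:
Path 1: E → D → K
  D is a chain here and D is conditioned on, so the path is blocked at D.
Path 2: E → D ← X → S ← R → K
  D is a collider and D is conditioned on, which opens it; X is a fork and X is not conditioned on; S is a collider and S is conditioned on, which opens it; R is a fork and R is not conditioned on — no node blocks this path, so it is active.
Path 3: E → D ← X → S ← K
  D is a collider and D is conditioned on, which opens it; X is a fork and X is not conditioned on; S is a collider and S is conditioned on, which opens it — no node blocks this path, so it is active.
Path 4: E → D → S ← R → K
  D is a chain here and D is conditioned on, so the path is blocked at D.
Path 5: E → D → S ← K
  D is a chain here and D is conditioned on, so the path is blocked at D.
Since the path E → D ← X → S ← R → K is active, E and K are not d-separated given {D, S}.

No — E and K are not d-separated given {D, S}.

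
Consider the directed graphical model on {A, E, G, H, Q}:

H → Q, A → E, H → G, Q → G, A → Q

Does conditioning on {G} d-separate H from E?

2 paths connect H and E; each must be blocked for d-separation to hold:
  1. H → Q ← A → E — Q:collider[open]; A:fork[open] ⇒ active
  2. H → G ← Q ← A → E — G:collider[open]; Q:chain[open]; A:fork[open] ⇒ active
Because an active path exists, H and E are not d-separated.

No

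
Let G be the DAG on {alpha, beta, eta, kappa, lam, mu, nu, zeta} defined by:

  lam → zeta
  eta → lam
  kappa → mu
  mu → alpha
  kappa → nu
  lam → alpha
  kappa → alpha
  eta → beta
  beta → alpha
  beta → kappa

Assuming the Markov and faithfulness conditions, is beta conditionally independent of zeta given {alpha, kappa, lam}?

4 paths connect beta and zeta; each must be blocked for d-separation to hold:
Path 1: beta → kappa → mu → alpha ← lam → zeta
  kappa is a chain here and kappa is conditioned on, so the path is blocked at kappa.
Path 2: beta → kappa → alpha ← lam → zeta
  kappa is a chain here and kappa is conditioned on, so the path is blocked at kappa.
Path 3: beta → alpha ← lam → zeta
  lam is a fork here and lam is conditioned on, so the path is blocked at lam.
Path 4: beta ← eta → lam → zeta
  lam is a chain here and lam is conditioned on, so the path is blocked at lam.
Every path is blocked, so beta and zeta are d-separated given {alpha, kappa, lam}.

Yes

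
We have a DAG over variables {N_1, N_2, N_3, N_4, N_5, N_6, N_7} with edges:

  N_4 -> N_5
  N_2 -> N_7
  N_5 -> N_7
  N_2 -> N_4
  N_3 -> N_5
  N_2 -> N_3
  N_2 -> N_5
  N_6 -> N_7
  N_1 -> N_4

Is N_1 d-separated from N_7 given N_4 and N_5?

Enumerating the 6 paths from N_1 to N_7 and testing each for blocking by {N_4, N_5}:
Path 1: N_1 → N_4 → N_5 ← N_3 ← N_2 → N_7
  N_4 is a chain here and N_4 is conditioned on, so the path is blocked at N_4.
Path 2: N_1 → N_4 → N_5 → N_7
  N_4 is a chain here and N_4 is conditioned on, so the path is blocked at N_4.
Path 3: N_1 → N_4 → N_5 ← N_2 → N_7
  N_4 is a chain here and N_4 is conditioned on, so the path is blocked at N_4.
Path 4: N_1 → N_4 ← N_2 → N_3 → N_5 → N_7
  N_5 is a chain here and N_5 is conditioned on, so the path is blocked at N_5.
Path 5: N_1 → N_4 ← N_2 → N_5 → N_7
  N_5 is a chain here and N_5 is conditioned on, so the path is blocked at N_5.
Path 6: N_1 → N_4 ← N_2 → N_7
  N_4 is a collider and N_4 is conditioned on, which opens it; N_2 is a fork and N_2 is not conditioned on — no node blocks this path, so it is active.
Because an active path exists, N_1 and N_7 are not d-separated.

No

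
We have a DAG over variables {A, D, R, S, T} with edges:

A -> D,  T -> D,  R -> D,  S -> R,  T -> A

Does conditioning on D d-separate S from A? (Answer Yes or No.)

No

We examine all 2 paths between S and A:
Path 1: S → R → D ← T → A
  R is a chain and R is not conditioned on; D is a collider and D is conditioned on, which opens it; T is a fork and T is not conditioned on — no node blocks this path, so it is active.
Path 2: S → R → D ← A
  R is a chain and R is not conditioned on; D is a collider and D is conditioned on, which opens it — no node blocks this path, so it is active.
Since the path S → R → D ← T → A is active, S and A are not d-separated given {D}.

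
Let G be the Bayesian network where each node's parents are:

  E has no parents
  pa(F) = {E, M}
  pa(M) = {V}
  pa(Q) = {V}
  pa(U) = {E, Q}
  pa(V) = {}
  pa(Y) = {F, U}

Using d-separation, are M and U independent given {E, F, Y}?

No — M and U are not d-separated given {E, F, Y}.

There are 3 undirected paths between M and U; checking each against the conditioning set {E, F, Y}:
  1. M ← V → Q → U — V:fork[open]; Q:chain[open] ⇒ active
  2. M → F → Y ← U — F:chain[blocks]; Y:collider[open] ⇒ blocked
  3. M → F ← E → U — F:collider[open]; E:fork[blocks] ⇒ blocked
Because an active path exists, M and U are not d-separated.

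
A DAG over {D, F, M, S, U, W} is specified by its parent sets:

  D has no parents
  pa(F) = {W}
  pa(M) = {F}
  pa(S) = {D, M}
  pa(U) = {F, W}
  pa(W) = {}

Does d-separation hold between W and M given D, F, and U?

Enumerating the 2 paths from W to M and testing each for blocking by {D, F, U}:
  1. W → U ← F → M — U:collider[open]; F:fork[blocks] ⇒ blocked
  2. W → F → M — F:chain[blocks] ⇒ blocked
All paths are blocked; W ⊥ M | {D, F, U} holds.

Yes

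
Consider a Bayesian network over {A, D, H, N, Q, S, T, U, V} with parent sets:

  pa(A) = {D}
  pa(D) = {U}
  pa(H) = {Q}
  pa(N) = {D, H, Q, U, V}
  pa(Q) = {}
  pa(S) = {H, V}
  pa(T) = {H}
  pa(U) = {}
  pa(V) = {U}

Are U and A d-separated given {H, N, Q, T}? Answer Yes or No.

There are 5 undirected paths between U and A; checking each against the conditioning set {H, N, Q, T}:
  1. U → V → S ← H ← Q → N ← D → A — V:chain[open]; S:collider[blocks]; H:chain[blocks]; Q:fork[blocks]; N:collider[open]; D:fork[open] ⇒ blocked
  2. U → V → S ← H → N ← D → A — V:chain[open]; S:collider[blocks]; H:fork[blocks]; N:collider[open]; D:fork[open] ⇒ blocked
  3. U → V → N ← D → A — V:chain[open]; N:collider[open]; D:fork[open] ⇒ active
  4. U → D → A — D:chain[open] ⇒ active
  5. U → N ← D → A — N:collider[open]; D:fork[open] ⇒ active
At least one path is unblocked, so d-separation fails.

No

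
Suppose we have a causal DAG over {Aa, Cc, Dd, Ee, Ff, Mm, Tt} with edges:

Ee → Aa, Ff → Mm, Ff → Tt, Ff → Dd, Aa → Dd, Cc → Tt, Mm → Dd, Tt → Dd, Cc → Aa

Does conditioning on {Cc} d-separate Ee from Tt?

Yes

There are 4 undirected paths between Ee and Tt; checking each against the conditioning set {Cc}:
Path 1: Ee → Aa ← Cc → Tt
  Aa is a collider here and neither Aa nor any of its descendants is conditioned on, so the collider stays closed — the path is blocked at Aa.
Path 2: Ee → Aa → Dd ← Tt
  Dd is a collider here and neither Dd nor any of its descendants is conditioned on, so the collider stays closed — the path is blocked at Dd.
Path 3: Ee → Aa → Dd ← Mm ← Ff → Tt
  Dd is a collider here and neither Dd nor any of its descendants is conditioned on, so the collider stays closed — the path is blocked at Dd.
Path 4: Ee → Aa → Dd ← Ff → Tt
  Dd is a collider here and neither Dd nor any of its descendants is conditioned on, so the collider stays closed — the path is blocked at Dd.
Since every path is blocked, d-separation holds.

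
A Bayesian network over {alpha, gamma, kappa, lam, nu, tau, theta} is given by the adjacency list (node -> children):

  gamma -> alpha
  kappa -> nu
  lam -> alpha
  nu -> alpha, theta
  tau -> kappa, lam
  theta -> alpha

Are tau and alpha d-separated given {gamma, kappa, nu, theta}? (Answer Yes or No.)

No

We examine all 3 paths between tau and alpha:
Path 1: tau → kappa → nu → theta → alpha
  kappa is a chain here and kappa is conditioned on, so the path is blocked at kappa.
Path 2: tau → kappa → nu → alpha
  kappa is a chain here and kappa is conditioned on, so the path is blocked at kappa.
Path 3: tau → lam → alpha
  lam is a chain and lam is not conditioned on — no node blocks this path, so it is active.
At least one path is unblocked, so d-separation fails.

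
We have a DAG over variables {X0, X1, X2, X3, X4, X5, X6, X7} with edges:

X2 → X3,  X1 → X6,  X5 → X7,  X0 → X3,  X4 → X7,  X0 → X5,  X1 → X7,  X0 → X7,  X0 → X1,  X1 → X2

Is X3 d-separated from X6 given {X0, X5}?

4 paths connect X3 and X6; each must be blocked for d-separation to hold:
Path 1: X3 ← X2 ← X1 → X6
  X2 is a chain and X2 is not conditioned on; X1 is a fork and X1 is not conditioned on — no node blocks this path, so it is active.
Path 2: X3 ← X0 → X5 → X7 ← X1 → X6
  X0 is a fork here and X0 is conditioned on, so the path is blocked at X0.
Path 3: X3 ← X0 → X1 → X6
  X0 is a fork here and X0 is conditioned on, so the path is blocked at X0.
Path 4: X3 ← X0 → X7 ← X1 → X6
  X0 is a fork here and X0 is conditioned on, so the path is blocked at X0.
At least one path is unblocked, so d-separation fails.

No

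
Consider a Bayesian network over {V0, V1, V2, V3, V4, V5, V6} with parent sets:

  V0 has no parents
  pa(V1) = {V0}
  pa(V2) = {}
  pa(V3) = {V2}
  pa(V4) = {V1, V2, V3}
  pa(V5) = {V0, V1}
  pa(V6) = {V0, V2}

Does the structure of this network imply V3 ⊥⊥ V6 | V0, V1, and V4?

We examine all 6 paths between V3 and V6:
Path 1: V3 ← V2 → V4 ← V1 → V5 ← V0 → V6
  V1 is a fork here and V1 is conditioned on, so the path is blocked at V1.
Path 2: V3 ← V2 → V4 ← V1 ← V0 → V6
  V1 is a chain here and V1 is conditioned on, so the path is blocked at V1.
Path 3: V3 ← V2 → V6
  V2 is a fork and V2 is not conditioned on — no node blocks this path, so it is active.
Path 4: V3 → V4 ← V2 → V6
  V4 is a collider and V4 is conditioned on, which opens it; V2 is a fork and V2 is not conditioned on — no node blocks this path, so it is active.
Path 5: V3 → V4 ← V1 → V5 ← V0 → V6
  V1 is a fork here and V1 is conditioned on, so the path is blocked at V1.
Path 6: V3 → V4 ← V1 ← V0 → V6
  V1 is a chain here and V1 is conditioned on, so the path is blocked at V1.
At least one path is unblocked, so d-separation fails.

No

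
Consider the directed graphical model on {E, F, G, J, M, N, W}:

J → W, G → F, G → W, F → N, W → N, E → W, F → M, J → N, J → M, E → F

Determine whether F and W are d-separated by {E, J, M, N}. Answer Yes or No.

No

There are 6 undirected paths between F and W; checking each against the conditioning set {E, J, M, N}:
Path 1: F ← E → W
  E is a fork here and E is conditioned on, so the path is blocked at E.
Path 2: F ← G → W
  G is a fork and G is not conditioned on — no node blocks this path, so it is active.
Path 3: F → M ← J → W
  J is a fork here and J is conditioned on, so the path is blocked at J.
Path 4: F → M ← J → N ← W
  J is a fork here and J is conditioned on, so the path is blocked at J.
Path 5: F → N ← J → W
  J is a fork here and J is conditioned on, so the path is blocked at J.
Path 6: F → N ← W
  N is a collider and N is conditioned on, which opens it — no node blocks this path, so it is active.
Because an active path exists, F and W are not d-separated.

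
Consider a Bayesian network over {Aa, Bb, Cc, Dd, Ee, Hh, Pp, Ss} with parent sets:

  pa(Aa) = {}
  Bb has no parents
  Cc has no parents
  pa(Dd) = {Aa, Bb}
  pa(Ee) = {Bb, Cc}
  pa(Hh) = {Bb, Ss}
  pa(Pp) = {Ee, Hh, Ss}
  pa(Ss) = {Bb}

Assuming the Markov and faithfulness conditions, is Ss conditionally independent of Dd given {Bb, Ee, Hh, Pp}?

We examine all 5 paths between Ss and Dd:
Path 1: Ss → Hh → Pp ← Ee ← Bb → Dd
  Hh is a chain here and Hh is conditioned on, so the path is blocked at Hh.
Path 2: Ss → Hh ← Bb → Dd
  Bb is a fork here and Bb is conditioned on, so the path is blocked at Bb.
Path 3: Ss → Pp ← Hh ← Bb → Dd
  Hh is a chain here and Hh is conditioned on, so the path is blocked at Hh.
Path 4: Ss → Pp ← Ee ← Bb → Dd
  Ee is a chain here and Ee is conditioned on, so the path is blocked at Ee.
Path 5: Ss ← Bb → Dd
  Bb is a fork here and Bb is conditioned on, so the path is blocked at Bb.
Since every path is blocked, d-separation holds.

Yes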